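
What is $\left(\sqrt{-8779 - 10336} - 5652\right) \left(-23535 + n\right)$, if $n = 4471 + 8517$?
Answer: $59611644 - 10547 i \sqrt{19115} \approx 5.9612 \cdot 10^{7} - 1.4582 \cdot 10^{6} i$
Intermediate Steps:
$n = 12988$
$\left(\sqrt{-8779 - 10336} - 5652\right) \left(-23535 + n\right) = \left(\sqrt{-8779 - 10336} - 5652\right) \left(-23535 + 12988\right) = \left(\sqrt{-19115} - 5652\right) \left(-10547\right) = \left(i \sqrt{19115} - 5652\right) \left(-10547\right) = \left(-5652 + i \sqrt{19115}\right) \left(-10547\right) = 59611644 - 10547 i \sqrt{19115}$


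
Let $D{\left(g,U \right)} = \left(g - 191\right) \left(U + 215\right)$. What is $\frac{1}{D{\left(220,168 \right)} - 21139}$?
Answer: $- \frac{1}{10032} \approx -9.9681 \cdot 10^{-5}$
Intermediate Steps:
$D{\left(g,U \right)} = \left(-191 + g\right) \left(215 + U\right)$
$\frac{1}{D{\left(220,168 \right)} - 21139} = \frac{1}{\left(-41065 - 32088 + 215 \cdot 220 + 168 \cdot 220\right) - 21139} = \frac{1}{\left(-41065 - 32088 + 47300 + 36960\right) - 21139} = \frac{1}{11107 - 21139} = \frac{1}{-10032} = - \frac{1}{10032}$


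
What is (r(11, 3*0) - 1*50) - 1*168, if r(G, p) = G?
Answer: -207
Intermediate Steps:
(r(11, 3*0) - 1*50) - 1*168 = (11 - 1*50) - 1*168 = (11 - 50) - 168 = -39 - 168 = -207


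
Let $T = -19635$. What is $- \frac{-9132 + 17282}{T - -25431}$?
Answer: $- \frac{4075}{2898} \approx -1.4061$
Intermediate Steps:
$- \frac{-9132 + 17282}{T - -25431} = - \frac{-9132 + 17282}{-19635 - -25431} = - \frac{8150}{-19635 + 25431} = - \frac{8150}{5796} = \left(-1\right) \frac{4075}{2898} = - \frac{4075}{2898}$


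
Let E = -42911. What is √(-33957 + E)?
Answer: 2*I*√19217 ≈ 277.25*I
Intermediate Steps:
√(-33957 + E) = √(-33957 - 42911) = √(-76868) = 2*I*√19217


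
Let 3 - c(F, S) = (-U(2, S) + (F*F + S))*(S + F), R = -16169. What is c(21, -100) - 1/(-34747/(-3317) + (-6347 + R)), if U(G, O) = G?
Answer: 1999447700117/74650825 ≈ 26784.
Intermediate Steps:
c(F, S) = 3 - (F + S)*(-2 + S + F²) (c(F, S) = 3 - (-1*2 + (F*F + S))*(S + F) = 3 - (-2 + (F² + S))*(F + S) = 3 - (-2 + (S + F²))*(F + S) = 3 - (-2 + S + F²)*(F + S) = 3 - (F + S)*(-2 + S + F²))
c(21, -100) - 1/(-34747/(-3317) + (-6347 + R)) = (3 - 1*21³ - 1*(-100)² + 2*21 + 2*(-100) - 1*21*(-100) - 1*(-100)*21²) - 1/(-34747/(-3317) + (-6347 - 16169)) = (3 - 1*9261 - 1*10000 + 42 - 200 + 2100 - 1*(-100)*441) - 1/(-34747*(-1/3317) - 22516) = (3 - 9261 - 10000 + 42 - 200 + 2100 + 44100) - 1/(34747/3317 - 22516) = 26784 - 1/(-74650825/3317) = 26784 - 1*(-3317/74650825) = 26784 + 3317/74650825 = 1999447700117/74650825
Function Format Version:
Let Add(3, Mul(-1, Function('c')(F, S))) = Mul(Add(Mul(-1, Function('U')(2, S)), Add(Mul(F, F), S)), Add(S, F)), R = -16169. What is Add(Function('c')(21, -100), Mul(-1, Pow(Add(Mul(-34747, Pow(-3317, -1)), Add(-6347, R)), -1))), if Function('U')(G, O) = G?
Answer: Rational(1999447700117, 74650825) ≈ 26784.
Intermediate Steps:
Function('c')(F, S) = Add(3, Mul(-1, Add(F, S), Add(-2, S, Pow(F, 2)))) (Function('c')(F, S) = Add(3, Mul(-1, Mul(Add(Mul(-1, 2), Add(Mul(F, F), S)), Add(S, F)))) = Add(3, Mul(-1, Mul(Add(-2, Add(Pow(F, 2), S)), Add(F, S)))) = Add(3, Mul(-1, Mul(Add(-2, Add(S, Pow(F, 2))), Add(F, S)))) = Add(3, Mul(-1, Mul(Add(-2, S, Pow(F, 2)), Add(F, S)))) = Add(3, Mul(-1, Mul(Add(F, S), Add(-2, S, Pow(F, 2))))) = Add(3, Mul(-1, Add(F, S), Add(-2, S, Pow(F, 2)))))
Add(Function('c')(21, -100), Mul(-1, Pow(Add(Mul(-34747, Pow(-3317, -1)), Add(-6347, R)), -1))) = Add(Add(3, Mul(-1, Pow(21, 3)), Mul(-1, Pow(-100, 2)), Mul(2, 21), Mul(2, -100), Mul(-1, 21, -100), Mul(-1, -100, Pow(21, 2))), Mul(-1, Pow(Add(Mul(-34747, Pow(-3317, -1)), Add(-6347, -16169)), -1))) = Add(Add(3, Mul(-1, 9261), Mul(-1, 10000), 42, -200, 2100, Mul(-1, -100, 441)), Mul(-1, Pow(Add(Mul(-34747, Rational(-1, 3317)), -22516), -1))) = Add(Add(3, -9261, -10000, 42, -200, 2100, 44100), Mul(-1, Pow(Add(Rational(34747, 3317), -22516), -1))) = Add(26784, Mul(-1, Pow(Rational(-74650825, 3317), -1))) = Add(26784, Mul(-1, Rational(-3317, 74650825))) = Add(26784, Rational(3317, 74650825)) = Rational(1999447700117, 74650825)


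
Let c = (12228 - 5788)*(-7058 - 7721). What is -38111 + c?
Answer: -95214871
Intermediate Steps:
c = -95176760 (c = 6440*(-14779) = -95176760)
-38111 + c = -38111 - 95176760 = -95214871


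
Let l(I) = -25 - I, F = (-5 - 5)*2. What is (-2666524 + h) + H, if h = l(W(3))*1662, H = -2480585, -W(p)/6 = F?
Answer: -5388099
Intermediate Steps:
F = -20 (F = -10*2 = -20)
W(p) = 120 (W(p) = -6*(-20) = 120)
h = -240990 (h = (-25 - 1*120)*1662 = (-25 - 120)*1662 = -145*1662 = -240990)
(-2666524 + h) + H = (-2666524 - 240990) - 2480585 = -2907514 - 2480585 = -5388099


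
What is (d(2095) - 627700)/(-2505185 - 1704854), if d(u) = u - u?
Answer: 627700/4210039 ≈ 0.14910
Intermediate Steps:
d(u) = 0
(d(2095) - 627700)/(-2505185 - 1704854) = (0 - 627700)/(-2505185 - 1704854) = -627700/(-4210039) = -627700*(-1/4210039) = 627700/4210039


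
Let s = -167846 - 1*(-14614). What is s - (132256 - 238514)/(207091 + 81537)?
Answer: -22113469719/144314 ≈ -1.5323e+5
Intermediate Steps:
s = -153232 (s = -167846 + 14614 = -153232)
s - (132256 - 238514)/(207091 + 81537) = -153232 - (132256 - 238514)/(207091 + 81537) = -153232 - (-106258)/288628 = -153232 - 1*(-53129/144314) = -153232 + 53129/144314 = -22113469719/144314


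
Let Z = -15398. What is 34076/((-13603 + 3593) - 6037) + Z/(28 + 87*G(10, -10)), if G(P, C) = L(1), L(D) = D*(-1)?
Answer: 245081222/946773 ≈ 258.86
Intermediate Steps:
L(D) = -D
G(P, C) = -1 (G(P, C) = -1*1 = -1)
34076/((-13603 + 3593) - 6037) + Z/(28 + 87*G(10, -10)) = 34076/((-13603 + 3593) - 6037) - 15398/(28 + 87*(-1)) = 34076/(-10010 - 6037) - 15398/(28 - 87) = 34076/(-16047) - 15398/(-59) = 34076*(-1/16047) - 15398*(-1/59) = -34076/16047 + 15398/59 = 245081222/946773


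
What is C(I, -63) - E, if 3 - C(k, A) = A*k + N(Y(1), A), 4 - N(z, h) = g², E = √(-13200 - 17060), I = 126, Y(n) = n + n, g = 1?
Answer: 7938 - 2*I*√7565 ≈ 7938.0 - 173.95*I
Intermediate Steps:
Y(n) = 2*n
E = 2*I*√7565 (E = √(-30260) = 2*I*√7565 ≈ 173.95*I)
N(z, h) = 3 (N(z, h) = 4 - 1*1² = 4 - 1*1 = 4 - 1 = 3)
C(k, A) = -A*k (C(k, A) = 3 - (A*k + 3) = 3 - (3 + A*k) = 3 + (-3 - A*k) = -A*k)
C(I, -63) - E = -1*(-63)*126 - 2*I*√7565 = 7938 - 2*I*√7565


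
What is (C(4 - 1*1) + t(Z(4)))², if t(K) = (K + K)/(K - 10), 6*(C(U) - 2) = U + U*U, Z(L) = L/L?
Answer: 1156/81 ≈ 14.272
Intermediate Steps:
Z(L) = 1
C(U) = 2 + U/6 + U²/6 (C(U) = 2 + (U + U*U)/6 = 2 + (U + U²)/6 = 2 + (U/6 + U²/6) = 2 + U/6 + U²/6)
t(K) = 2*K/(-10 + K) (t(K) = (2*K)/(-10 + K) = 2*K/(-10 + K))
(C(4 - 1*1) + t(Z(4)))² = ((2 + (4 - 1*1)/6 + (4 - 1*1)²/6) + 2*1/(-10 + 1))² = ((2 + (4 - 1)/6 + (4 - 1)²/6) + 2*1/(-9))² = ((2 + (⅙)*3 + (⅙)*3²) + 2*1*(-⅑))² = ((2 + ½ + (⅙)*9) - 2/9)² = ((2 + ½ + 3/2) - 2/9)² = (4 - 2/9)² = (34/9)² = 1156/81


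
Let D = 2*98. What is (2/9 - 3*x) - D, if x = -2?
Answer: -1708/9 ≈ -189.78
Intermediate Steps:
D = 196
(2/9 - 3*x) - D = (2/9 - 3*(-2)) - 1*196 = (2*(1/9) + 6) - 196 = (2/9 + 6) - 196 = 56/9 - 196 = -1708/9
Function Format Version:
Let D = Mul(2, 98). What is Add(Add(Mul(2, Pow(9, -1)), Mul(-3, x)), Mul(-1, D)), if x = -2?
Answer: Rational(-1708, 9) ≈ -189.78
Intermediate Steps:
D = 196
Add(Add(Mul(2, Pow(9, -1)), Mul(-3, x)), Mul(-1, D)) = Add(Add(Mul(2, Pow(9, -1)), Mul(-3, -2)), Mul(-1, 196)) = Add(Add(Mul(2, Rational(1, 9)), 6), -196) = Add(Add(Rational(2, 9), 6), -196) = Add(Rational(56, 9), -196) = Rational(-1708, 9)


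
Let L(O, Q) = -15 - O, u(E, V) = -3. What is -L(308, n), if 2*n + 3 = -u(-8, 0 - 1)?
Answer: 323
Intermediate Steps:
n = 0 (n = -3/2 + (-1*(-3))/2 = -3/2 + (½)*3 = -3/2 + 3/2 = 0)
-L(308, n) = -(-15 - 1*308) = -(-15 - 308) = -1*(-323) = 323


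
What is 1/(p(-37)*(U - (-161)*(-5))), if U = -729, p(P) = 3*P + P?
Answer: 1/227032 ≈ 4.4047e-6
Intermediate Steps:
p(P) = 4*P
1/(p(-37)*(U - (-161)*(-5))) = 1/((4*(-37))*(-729 - (-161)*(-5))) = 1/(-148*(-729 - 23*35)) = 1/(-148*(-729 - 805)) = 1/(-148*(-1534)) = 1/227032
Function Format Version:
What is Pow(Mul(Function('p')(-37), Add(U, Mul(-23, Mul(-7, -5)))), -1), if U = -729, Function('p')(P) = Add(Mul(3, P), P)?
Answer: Rational(1, 227032) ≈ 4.4047e-6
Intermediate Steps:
Function('p')(P) = Mul(4, P)
Pow(Mul(Function('p')(-37), Add(U, Mul(-23, Mul(-7, -5)))), -1) = Pow(Mul(Mul(4, -37), Add(-729, Mul(-23, Mul(-7, -5)))), -1) = Pow(Mul(-148, Add(-729, Mul(-23, 35))), -1) = Pow(Mul(-148, Add(-729, -805)), -1) = Pow(Mul(-148, -1534), -1) = Pow(227032, -1) = Rational(1, 227032)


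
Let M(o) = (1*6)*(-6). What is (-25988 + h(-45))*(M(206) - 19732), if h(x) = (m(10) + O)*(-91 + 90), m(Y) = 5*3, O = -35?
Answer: 513335424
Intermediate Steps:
m(Y) = 15
h(x) = 20 (h(x) = (15 - 35)*(-91 + 90) = -20*(-1) = 20)
M(o) = -36 (M(o) = 6*(-6) = -36)
(-25988 + h(-45))*(M(206) - 19732) = (-25988 + 20)*(-36 - 19732) = -25968*(-19768) = 513335424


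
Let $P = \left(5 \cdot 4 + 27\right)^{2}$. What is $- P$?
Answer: $-2209$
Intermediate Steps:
$P = 2209$ ($P = \left(20 + 27\right)^{2} = 47^{2} = 2209$)
$- P = \left(-1\right) 2209 = -2209$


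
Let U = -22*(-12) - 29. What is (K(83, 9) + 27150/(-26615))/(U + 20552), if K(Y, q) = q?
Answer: 14159/36883067 ≈ 0.00038389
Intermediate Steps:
U = 235 (U = 264 - 29 = 235)
(K(83, 9) + 27150/(-26615))/(U + 20552) = (9 + 27150/(-26615))/(235 + 20552) = (9 + 27150*(-1/26615))/20787 = (9 - 5430/5323)*(1/20787) = (42477/5323)*(1/20787) = 14159/36883067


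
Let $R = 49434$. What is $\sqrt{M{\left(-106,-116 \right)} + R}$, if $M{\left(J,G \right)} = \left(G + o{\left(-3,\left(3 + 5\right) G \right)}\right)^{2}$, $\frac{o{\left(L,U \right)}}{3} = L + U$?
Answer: $\sqrt{8511715} \approx 2917.5$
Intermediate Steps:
$o{\left(L,U \right)} = 3 L + 3 U$ ($o{\left(L,U \right)} = 3 \left(L + U\right) = 3 L + 3 U$)
$M{\left(J,G \right)} = \left(-9 + 25 G\right)^{2}$ ($M{\left(J,G \right)} = \left(G + \left(3 \left(-3\right) + 3 \left(3 + 5\right) G\right)\right)^{2} = \left(G + \left(-9 + 3 \cdot 8 G\right)\right)^{2} = \left(G + \left(-9 + 24 G\right)\right)^{2} = \left(-9 + 25 G\right)^{2}$)
$\sqrt{M{\left(-106,-116 \right)} + R} = \sqrt{\left(-9 + 25 \left(-116\right)\right)^{2} + 49434} = \sqrt{\left(-9 - 2900\right)^{2} + 49434} = \sqrt{\left(-2909\right)^{2} + 49434} = \sqrt{8462281 + 49434} = \sqrt{8511715}$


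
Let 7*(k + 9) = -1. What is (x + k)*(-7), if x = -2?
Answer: 78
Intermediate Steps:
k = -64/7 (k = -9 + (⅐)*(-1) = -9 - ⅐ = -64/7 ≈ -9.1429)
(x + k)*(-7) = (-2 - 64/7)*(-7) = -78/7*(-7) = 78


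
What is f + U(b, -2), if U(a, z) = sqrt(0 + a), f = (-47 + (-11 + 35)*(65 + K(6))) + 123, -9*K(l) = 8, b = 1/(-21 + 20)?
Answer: 4844/3 + I ≈ 1614.7 + 1.0*I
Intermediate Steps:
b = -1 (b = 1/(-1) = -1)
K(l) = -8/9 (K(l) = -1/9*8 = -8/9)
f = 4844/3 (f = (-47 + (-11 + 35)*(65 - 8/9)) + 123 = (-47 + 24*(577/9)) + 123 = (-47 + 4616/3) + 123 = 4475/3 + 123 = 4844/3 ≈ 1614.7)
U(a, z) = sqrt(a)
f + U(b, -2) = 4844/3 + sqrt(-1) = 4844/3 + I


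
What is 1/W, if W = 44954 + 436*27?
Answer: 1/56726 ≈ 1.7629e-5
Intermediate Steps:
W = 56726 (W = 44954 + 11772 = 56726)
1/W = 1/56726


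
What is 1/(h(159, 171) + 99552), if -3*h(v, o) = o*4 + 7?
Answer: 3/297965 ≈ 1.0068e-5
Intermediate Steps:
h(v, o) = -7/3 - 4*o/3 (h(v, o) = -(o*4 + 7)/3 = -(4*o + 7)/3 = -(7 + 4*o)/3 = -7/3 - 4*o/3)
1/(h(159, 171) + 99552) = 1/((-7/3 - 4/3*171) + 99552) = 1/((-7/3 - 228) + 99552) = 1/(-691/3 + 99552) = 1/(297965/3) = 3/297965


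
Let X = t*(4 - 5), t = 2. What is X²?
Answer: 4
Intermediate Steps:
X = -2 (X = 2*(4 - 5) = 2*(-1) = -2)
X² = (-2)² = 4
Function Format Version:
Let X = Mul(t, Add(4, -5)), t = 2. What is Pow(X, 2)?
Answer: 4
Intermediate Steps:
X = -2 (X = Mul(2, Add(4, -5)) = Mul(2, -1) = -2)
Pow(X, 2) = Pow(-2, 2) = 4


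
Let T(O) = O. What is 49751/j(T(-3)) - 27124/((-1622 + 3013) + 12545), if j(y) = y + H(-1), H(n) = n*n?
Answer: -86673023/3484 ≈ -24877.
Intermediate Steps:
H(n) = n**2
j(y) = 1 + y (j(y) = y + (-1)**2 = y + 1 = 1 + y)
49751/j(T(-3)) - 27124/((-1622 + 3013) + 12545) = 49751/(1 - 3) - 27124/((-1622 + 3013) + 12545) = 49751/(-2) - 27124/(1391 + 12545) = 49751*(-1/2) - 27124/13936 = -49751/2 - 27124*1/13936 = -49751/2 - 6781/3484 = -86673023/3484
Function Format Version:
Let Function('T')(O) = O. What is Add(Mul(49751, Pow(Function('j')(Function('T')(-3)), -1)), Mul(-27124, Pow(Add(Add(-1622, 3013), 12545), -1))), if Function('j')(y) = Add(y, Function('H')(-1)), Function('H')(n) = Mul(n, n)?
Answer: Rational(-86673023, 3484) ≈ -24877.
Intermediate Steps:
Function('H')(n) = Pow(n, 2)
Function('j')(y) = Add(1, y) (Function('j')(y) = Add(y, Pow(-1, 2)) = Add(y, 1) = Add(1, y))
Add(Mul(49751, Pow(Function('j')(Function('T')(-3)), -1)), Mul(-27124, Pow(Add(Add(-1622, 3013), 12545), -1))) = Add(Mul(49751, Pow(Add(1, -3), -1)), Mul(-27124, Pow(Add(Add(-1622, 3013), 12545), -1))) = Add(Mul(49751, Pow(-2, -1)), Mul(-27124, Pow(Add(1391, 12545), -1))) = Add(Mul(49751, Rational(-1, 2)), Mul(-27124, Pow(13936, -1))) = Add(Rational(-49751, 2), Mul(-27124, Rational(1, 13936))) = Add(Rational(-49751, 2), Rational(-6781, 3484)) = Rational(-86673023, 3484)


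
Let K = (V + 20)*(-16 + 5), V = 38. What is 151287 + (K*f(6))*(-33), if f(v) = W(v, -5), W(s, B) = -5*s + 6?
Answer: -354009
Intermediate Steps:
W(s, B) = 6 - 5*s
f(v) = 6 - 5*v
K = -638 (K = (38 + 20)*(-16 + 5) = 58*(-11) = -638)
151287 + (K*f(6))*(-33) = 151287 - 638*(6 - 5*6)*(-33) = 151287 - 638*(6 - 30)*(-33) = 151287 - 638*(-24)*(-33) = 151287 + 15312*(-33) = 151287 - 505296 = -354009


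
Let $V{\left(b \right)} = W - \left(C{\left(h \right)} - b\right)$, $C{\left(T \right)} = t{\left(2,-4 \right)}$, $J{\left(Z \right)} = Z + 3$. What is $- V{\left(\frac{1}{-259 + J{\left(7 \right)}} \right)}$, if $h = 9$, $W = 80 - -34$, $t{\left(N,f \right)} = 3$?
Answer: $- \frac{27638}{249} \approx -111.0$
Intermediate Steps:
$J{\left(Z \right)} = 3 + Z$
$W = 114$ ($W = 80 + 34 = 114$)
$C{\left(T \right)} = 3$
$V{\left(b \right)} = 111 + b$ ($V{\left(b \right)} = 114 - \left(3 - b\right) = 114 + \left(-3 + b\right) = 111 + b$)
$- V{\left(\frac{1}{-259 + J{\left(7 \right)}} \right)} = - (111 + \frac{1}{-259 + \left(3 + 7\right)}) = - (111 + \frac{1}{-259 + 10}) = - (111 + \frac{1}{-249}) = - (111 - \frac{1}{249}) = \left(-1\right) \frac{27638}{249} = - \frac{27638}{249}$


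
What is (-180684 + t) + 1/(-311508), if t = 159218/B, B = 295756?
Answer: -4161608094381961/23032590012 ≈ -1.8068e+5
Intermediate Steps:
t = 79609/147878 (t = 159218/295756 = 159218*(1/295756) = 79609/147878 ≈ 0.53834)
(-180684 + t) + 1/(-311508) = (-180684 + 79609/147878) + 1/(-311508) = -26719108943/147878 - 1/311508 = -4161608094381961/23032590012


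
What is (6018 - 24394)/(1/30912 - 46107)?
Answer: 568038912/1425259583 ≈ 0.39855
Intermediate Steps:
(6018 - 24394)/(1/30912 - 46107) = -18376/(1/30912 - 46107) = -18376/(-1425259583/30912) = -18376*(-30912/1425259583) = 568038912/1425259583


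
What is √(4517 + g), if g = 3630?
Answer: √8147 ≈ 90.261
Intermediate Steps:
√(4517 + g) = √(4517 + 3630) = √8147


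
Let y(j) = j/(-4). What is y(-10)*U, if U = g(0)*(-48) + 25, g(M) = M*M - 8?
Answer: 2045/2 ≈ 1022.5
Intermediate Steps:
g(M) = -8 + M² (g(M) = M² - 8 = -8 + M²)
U = 409 (U = (-8 + 0²)*(-48) + 25 = (-8 + 0)*(-48) + 25 = -8*(-48) + 25 = 384 + 25 = 409)
y(j) = -j/4 (y(j) = j*(-¼) = -j/4)
y(-10)*U = -¼*(-10)*409 = (5/2)*409 = 2045/2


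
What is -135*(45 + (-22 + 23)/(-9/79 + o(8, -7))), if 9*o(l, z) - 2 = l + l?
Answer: -915840/149 ≈ -6146.6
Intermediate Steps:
o(l, z) = 2/9 + 2*l/9 (o(l, z) = 2/9 + (l + l)/9 = 2/9 + (2*l)/9 = 2/9 + 2*l/9)
-135*(45 + (-22 + 23)/(-9/79 + o(8, -7))) = -135*(45 + (-22 + 23)/(-9/79 + (2/9 + (2/9)*8))) = -135*(45 + 1/(-9*1/79 + (2/9 + 16/9))) = -135*(45 + 1/(-9/79 + 2)) = -135*(45 + 1/(149/79)) = -135*(45 + 1*(79/149)) = -135*(45 + 79/149) = -135*6784/149 = -915840/149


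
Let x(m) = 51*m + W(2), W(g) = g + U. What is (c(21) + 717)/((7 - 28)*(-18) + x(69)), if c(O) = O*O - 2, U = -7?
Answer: 289/973 ≈ 0.29702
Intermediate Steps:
W(g) = -7 + g (W(g) = g - 7 = -7 + g)
c(O) = -2 + O**2 (c(O) = O**2 - 2 = -2 + O**2)
x(m) = -5 + 51*m (x(m) = 51*m + (-7 + 2) = 51*m - 5 = -5 + 51*m)
(c(21) + 717)/((7 - 28)*(-18) + x(69)) = ((-2 + 21**2) + 717)/((7 - 28)*(-18) + (-5 + 51*69)) = ((-2 + 441) + 717)/(-21*(-18) + (-5 + 3519)) = (439 + 717)/(378 + 3514) = 1156/3892 = 1156*(1/3892) = 289/973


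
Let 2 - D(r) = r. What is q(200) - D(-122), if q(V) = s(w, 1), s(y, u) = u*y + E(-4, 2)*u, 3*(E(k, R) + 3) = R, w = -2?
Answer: -385/3 ≈ -128.33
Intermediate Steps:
D(r) = 2 - r
E(k, R) = -3 + R/3
s(y, u) = -7*u/3 + u*y (s(y, u) = u*y + (-3 + (⅓)*2)*u = u*y + (-3 + ⅔)*u = u*y - 7*u/3 = -7*u/3 + u*y)
q(V) = -13/3 (q(V) = (⅓)*1*(-7 + 3*(-2)) = (⅓)*1*(-7 - 6) = (⅓)*1*(-13) = -13/3)
q(200) - D(-122) = -13/3 - (2 - 1*(-122)) = -13/3 - (2 + 122) = -13/3 - 1*124 = -13/3 - 124 = -385/3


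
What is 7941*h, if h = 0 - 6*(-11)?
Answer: 524106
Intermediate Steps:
h = 66 (h = 0 + 66 = 66)
7941*h = 7941*66 = 524106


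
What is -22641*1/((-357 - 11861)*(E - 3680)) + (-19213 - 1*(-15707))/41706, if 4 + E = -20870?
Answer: -526373486089/6255916098516 ≈ -0.084140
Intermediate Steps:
E = -20874 (E = -4 - 20870 = -20874)
-22641*1/((-357 - 11861)*(E - 3680)) + (-19213 - 1*(-15707))/41706 = -22641*1/((-20874 - 3680)*(-357 - 11861)) + (-19213 - 1*(-15707))/41706 = -22641/((-24554*(-12218))) + (-19213 + 15707)*(1/41706) = -22641/300000772 - 3506*1/41706 = -22641*1/300000772 - 1753/20853 = -22641/300000772 - 1753/20853 = -526373486089/6255916098516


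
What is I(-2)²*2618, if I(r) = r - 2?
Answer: 41888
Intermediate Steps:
I(r) = -2 + r
I(-2)²*2618 = (-2 - 2)²*2618 = (-4)²*2618 = 16*2618 = 41888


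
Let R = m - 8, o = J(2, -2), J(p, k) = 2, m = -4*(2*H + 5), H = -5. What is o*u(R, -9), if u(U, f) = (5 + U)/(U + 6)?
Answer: 17/9 ≈ 1.8889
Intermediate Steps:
m = 20 (m = -4*(2*(-5) + 5) = -4*(-10 + 5) = -4*(-5) = 20)
o = 2
R = 12 (R = 20 - 8 = 12)
u(U, f) = (5 + U)/(6 + U)
o*u(R, -9) = 2*((5 + 12)/(6 + 12)) = 2*(17/18) = 17/9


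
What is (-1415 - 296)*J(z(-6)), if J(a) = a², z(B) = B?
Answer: -61596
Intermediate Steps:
(-1415 - 296)*J(z(-6)) = (-1415 - 296)*(-6)² = -1711*36 = -61596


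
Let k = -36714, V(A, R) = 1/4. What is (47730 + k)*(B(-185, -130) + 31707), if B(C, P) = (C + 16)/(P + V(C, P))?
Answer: 60428668248/173 ≈ 3.4930e+8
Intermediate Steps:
V(A, R) = ¼
B(C, P) = (16 + C)/(¼ + P) (B(C, P) = (C + 16)/(P + ¼) = (16 + C)/(¼ + P))
(47730 + k)*(B(-185, -130) + 31707) = (47730 - 36714)*(4*(16 - 185)/(1 + 4*(-130)) + 31707) = 11016*(4*(-169)/(1 - 520) + 31707) = 11016*(4*(-169)/(-519) + 31707) = 11016*(4*(-1/519)*(-169) + 31707) = 11016*(676/519 + 31707) = 11016*(16456609/519) = 60428668248/173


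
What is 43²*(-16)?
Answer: -29584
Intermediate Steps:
43²*(-16) = 1849*(-16) = -29584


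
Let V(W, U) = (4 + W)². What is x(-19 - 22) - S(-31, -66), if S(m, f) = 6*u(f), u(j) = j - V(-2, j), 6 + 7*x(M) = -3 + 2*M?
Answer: 407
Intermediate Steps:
x(M) = -9/7 + 2*M/7 (x(M) = -6/7 + (-3 + 2*M)/7 = -6/7 + (-3/7 + 2*M/7) = -9/7 + 2*M/7)
u(j) = -4 + j (u(j) = j - (4 - 2)² = j - 1*2² = j - 1*4 = j - 4 = -4 + j)
S(m, f) = -24 + 6*f (S(m, f) = 6*(-4 + f) = -24 + 6*f)
x(-19 - 22) - S(-31, -66) = (-9/7 + 2*(-19 - 22)/7) - (-24 + 6*(-66)) = (-9/7 + (2/7)*(-41)) - (-24 - 396) = (-9/7 - 82/7) - 1*(-420) = -13 + 420 = 407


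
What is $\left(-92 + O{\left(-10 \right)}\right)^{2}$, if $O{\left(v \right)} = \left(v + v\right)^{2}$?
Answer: $94864$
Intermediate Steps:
$O{\left(v \right)} = 4 v^{2}$ ($O{\left(v \right)} = \left(2 v\right)^{2} = 4 v^{2}$)
$\left(-92 + O{\left(-10 \right)}\right)^{2} = \left(-92 + 4 \left(-10\right)^{2}\right)^{2} = \left(-92 + 4 \cdot 100\right)^{2} = \left(-92 + 400\right)^{2} = 308^{2} = 94864$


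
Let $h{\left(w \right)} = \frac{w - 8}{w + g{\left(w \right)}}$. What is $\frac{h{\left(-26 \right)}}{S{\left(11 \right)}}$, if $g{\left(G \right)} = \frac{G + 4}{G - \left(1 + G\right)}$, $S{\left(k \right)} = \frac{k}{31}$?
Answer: $\frac{527}{22} \approx 23.955$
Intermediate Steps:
$S{\left(k \right)} = \frac{k}{31}$ ($S{\left(k \right)} = k \frac{1}{31} = \frac{k}{31}$)
$g{\left(G \right)} = -4 - G$ ($g{\left(G \right)} = \frac{4 + G}{-1} = \left(4 + G\right) \left(-1\right) = -4 - G$)
$h{\left(w \right)} = 2 - \frac{w}{4}$ ($h{\left(w \right)} = \frac{w - 8}{w - \left(4 + w\right)} = \frac{-8 + w}{-4} = \left(-8 + w\right) \left(- \frac{1}{4}\right) = 2 - \frac{w}{4}$)
$\frac{h{\left(-26 \right)}}{S{\left(11 \right)}} = \frac{2 - - \frac{13}{2}}{\frac{1}{31} \cdot 11} = \frac{2 + \frac{13}{2}}{\frac{11}{31}} = \frac{17}{2} \cdot \frac{31}{11} = \frac{527}{22}$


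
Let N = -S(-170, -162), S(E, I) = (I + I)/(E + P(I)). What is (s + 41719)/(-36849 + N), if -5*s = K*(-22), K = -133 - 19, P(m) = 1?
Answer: -11562473/10379675 ≈ -1.1140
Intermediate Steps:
K = -152
S(E, I) = 2*I/(1 + E) (S(E, I) = (I + I)/(E + 1) = (2*I)/(1 + E) = 2*I/(1 + E))
N = -324/169 (N = -2*(-162)/(1 - 170) = -2*(-162)/(-169) = -2*(-162)*(-1)/169 = -1*324/169 = -324/169 ≈ -1.9172)
s = -3344/5 (s = -(-152)*(-22)/5 = -1/5*3344 = -3344/5 ≈ -668.80)
(s + 41719)/(-36849 + N) = (-3344/5 + 41719)/(-36849 - 324/169) = 205251/(5*(-6227805/169)) = (205251/5)*(-169/6227805) = -11562473/10379675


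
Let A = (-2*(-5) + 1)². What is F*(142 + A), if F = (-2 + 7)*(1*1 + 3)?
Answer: 5260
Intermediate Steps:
F = 20 (F = 5*(1 + 3) = 5*4 = 20)
A = 121 (A = (10 + 1)² = 11² = 121)
F*(142 + A) = 20*(142 + 121) = 20*263 = 5260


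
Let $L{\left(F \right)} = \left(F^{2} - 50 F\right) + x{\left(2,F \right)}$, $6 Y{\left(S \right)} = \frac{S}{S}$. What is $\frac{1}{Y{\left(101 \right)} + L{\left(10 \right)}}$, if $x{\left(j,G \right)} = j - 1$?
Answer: $- \frac{6}{2393} \approx -0.0025073$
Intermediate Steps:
$Y{\left(S \right)} = \frac{1}{6}$ ($Y{\left(S \right)} = \frac{S \frac{1}{S}}{6} = \frac{1}{6} \cdot 1 = \frac{1}{6}$)
$x{\left(j,G \right)} = -1 + j$
$L{\left(F \right)} = 1 + F^{2} - 50 F$ ($L{\left(F \right)} = \left(F^{2} - 50 F\right) + \left(-1 + 2\right) = \left(F^{2} - 50 F\right) + 1 = 1 + F^{2} - 50 F$)
$\frac{1}{Y{\left(101 \right)} + L{\left(10 \right)}} = \frac{1}{\frac{1}{6} + \left(1 + 10^{2} - 500\right)} = \frac{1}{\frac{1}{6} + \left(1 + 100 - 500\right)} = \frac{1}{\frac{1}{6} - 399} = \frac{1}{- \frac{2393}{6}} = - \frac{6}{2393}$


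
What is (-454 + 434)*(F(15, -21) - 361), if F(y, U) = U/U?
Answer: 7200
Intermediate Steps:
F(y, U) = 1
(-454 + 434)*(F(15, -21) - 361) = (-454 + 434)*(1 - 361) = -20*(-360) = 7200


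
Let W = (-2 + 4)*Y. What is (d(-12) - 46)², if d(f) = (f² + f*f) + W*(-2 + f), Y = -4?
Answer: 125316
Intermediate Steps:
W = -8 (W = (-2 + 4)*(-4) = 2*(-4) = -8)
d(f) = 16 - 8*f + 2*f² (d(f) = (f² + f*f) - 8*(-2 + f) = (f² + f²) + (16 - 8*f) = 2*f² + (16 - 8*f) = 16 - 8*f + 2*f²)
(d(-12) - 46)² = ((16 - 8*(-12) + 2*(-12)²) - 46)² = ((16 + 96 + 2*144) - 46)² = ((16 + 96 + 288) - 46)² = (400 - 46)² = 354² = 125316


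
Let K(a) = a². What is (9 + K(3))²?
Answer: 324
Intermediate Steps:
(9 + K(3))² = (9 + 3²)² = (9 + 9)² = 18² = 324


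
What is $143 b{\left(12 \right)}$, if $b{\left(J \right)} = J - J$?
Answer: $0$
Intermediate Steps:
$b{\left(J \right)} = 0$
$143 b{\left(12 \right)} = 143 \cdot 0 = 0$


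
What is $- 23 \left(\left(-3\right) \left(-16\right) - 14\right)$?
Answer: $-782$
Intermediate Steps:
$- 23 \left(\left(-3\right) \left(-16\right) - 14\right) = - 23 \left(48 - 14\right) = \left(-23\right) 34 = -782$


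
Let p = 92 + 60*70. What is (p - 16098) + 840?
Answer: -10966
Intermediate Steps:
p = 4292 (p = 92 + 4200 = 4292)
(p - 16098) + 840 = (4292 - 16098) + 840 = -11806 + 840 = -10966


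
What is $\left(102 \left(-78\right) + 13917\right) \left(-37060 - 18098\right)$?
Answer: $-328796838$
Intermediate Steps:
$\left(102 \left(-78\right) + 13917\right) \left(-37060 - 18098\right) = \left(-7956 + 13917\right) \left(-55158\right) = 5961 \left(-55158\right) = -328796838$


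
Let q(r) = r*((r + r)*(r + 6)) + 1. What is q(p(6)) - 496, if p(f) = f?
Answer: 369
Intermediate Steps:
q(r) = 1 + 2*r**2*(6 + r) (q(r) = r*((2*r)*(6 + r)) + 1 = r*(2*r*(6 + r)) + 1 = 2*r**2*(6 + r) + 1 = 1 + 2*r**2*(6 + r))
q(p(6)) - 496 = (1 + 2*6**3 + 12*6**2) - 496 = (1 + 2*216 + 12*36) - 496 = (1 + 432 + 432) - 496 = 865 - 496 = 369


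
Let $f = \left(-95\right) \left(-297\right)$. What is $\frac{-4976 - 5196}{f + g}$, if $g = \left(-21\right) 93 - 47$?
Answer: $- \frac{10172}{26215} \approx -0.38802$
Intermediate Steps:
$g = -2000$ ($g = -1953 - 47 = -2000$)
$f = 28215$
$\frac{-4976 - 5196}{f + g} = \frac{-4976 - 5196}{28215 - 2000} = - \frac{10172}{26215}$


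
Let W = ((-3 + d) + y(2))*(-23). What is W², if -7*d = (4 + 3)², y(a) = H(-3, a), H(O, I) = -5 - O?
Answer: 76176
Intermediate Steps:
y(a) = -2 (y(a) = -5 - 1*(-3) = -5 + 3 = -2)
d = -7 (d = -(4 + 3)²/7 = -⅐*7² = -⅐*49 = -7)
W = 276 (W = ((-3 - 7) - 2)*(-23) = (-10 - 2)*(-23) = -12*(-23) = 276)
W² = 276² = 76176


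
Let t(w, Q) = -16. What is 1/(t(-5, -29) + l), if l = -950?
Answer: -1/966 ≈ -0.0010352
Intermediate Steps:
1/(t(-5, -29) + l) = 1/(-16 - 950) = 1/(-966) = -1/966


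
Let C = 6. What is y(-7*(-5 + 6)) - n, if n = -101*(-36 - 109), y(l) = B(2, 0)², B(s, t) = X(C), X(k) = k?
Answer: -14609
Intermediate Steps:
B(s, t) = 6
y(l) = 36 (y(l) = 6² = 36)
n = 14645 (n = -101*(-145) = 14645)
y(-7*(-5 + 6)) - n = 36 - 1*14645 = 36 - 14645 = -14609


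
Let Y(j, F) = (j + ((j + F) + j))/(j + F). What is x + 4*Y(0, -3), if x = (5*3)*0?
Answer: 4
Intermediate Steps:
Y(j, F) = (F + 3*j)/(F + j) (Y(j, F) = (j + ((F + j) + j))/(F + j) = (j + (F + 2*j))/(F + j) = (F + 3*j)/(F + j))
x = 0 (x = 15*0 = 0)
x + 4*Y(0, -3) = 0 + 4*((-3 + 3*0)/(-3 + 0)) = 0 + 4*((-3 + 0)/(-3)) = 0 + 4*(-⅓*(-3)) = 0 + 4*1 = 0 + 4 = 4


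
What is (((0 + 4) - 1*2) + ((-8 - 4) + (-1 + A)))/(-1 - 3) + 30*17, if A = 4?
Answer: 2047/4 ≈ 511.75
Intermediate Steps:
(((0 + 4) - 1*2) + ((-8 - 4) + (-1 + A)))/(-1 - 3) + 30*17 = (((0 + 4) - 1*2) + ((-8 - 4) + (-1 + 4)))/(-1 - 3) + 30*17 = ((4 - 2) + (-12 + 3))/(-4) + 510 = (2 - 9)*(-¼) + 510 = -7*(-¼) + 510 = 7/4 + 510 = 2047/4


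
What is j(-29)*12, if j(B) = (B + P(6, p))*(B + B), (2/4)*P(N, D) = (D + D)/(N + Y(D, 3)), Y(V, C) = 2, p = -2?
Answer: 20880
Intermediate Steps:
P(N, D) = 4*D/(2 + N) (P(N, D) = 2*((D + D)/(N + 2)) = 2*((2*D)/(2 + N)) = 2*(2*D/(2 + N)) = 4*D/(2 + N))
j(B) = 2*B*(-1 + B) (j(B) = (B + 4*(-2)/(2 + 6))*(B + B) = (B + 4*(-2)/8)*(2*B) = (B + 4*(-2)*(1/8))*(2*B) = (B - 1)*(2*B) = (-1 + B)*(2*B) = 2*B*(-1 + B))
j(-29)*12 = (2*(-29)*(-1 - 29))*12 = (2*(-29)*(-30))*12 = 1740*12 = 20880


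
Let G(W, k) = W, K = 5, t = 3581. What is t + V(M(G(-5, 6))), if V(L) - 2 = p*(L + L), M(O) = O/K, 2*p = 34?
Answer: 3549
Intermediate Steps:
p = 17 (p = (½)*34 = 17)
M(O) = O/5
V(L) = 2 + 34*L (V(L) = 2 + 17*(L + L) = 2 + 17*(2*L) = 2 + 34*L)
t + V(M(G(-5, 6))) = 3581 + (2 + 34*((⅕)*(-5))) = 3581 + (2 + 34*(-1)) = 3581 + (2 - 34) = 3581 - 32 = 3549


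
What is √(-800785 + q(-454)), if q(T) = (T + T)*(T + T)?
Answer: 3*√2631 ≈ 153.88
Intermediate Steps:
q(T) = 4*T² (q(T) = (2*T)*(2*T) = 4*T²)
√(-800785 + q(-454)) = √(-800785 + 4*(-454)²) = √(-800785 + 4*206116) = √(-800785 + 824464) = √23679 = 3*√2631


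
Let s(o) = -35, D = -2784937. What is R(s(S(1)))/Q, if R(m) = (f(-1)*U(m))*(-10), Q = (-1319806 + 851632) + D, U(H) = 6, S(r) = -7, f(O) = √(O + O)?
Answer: 60*I*√2/3253111 ≈ 2.6084e-5*I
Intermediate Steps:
f(O) = √2*√O (f(O) = √(2*O) = √2*√O)
Q = -3253111 (Q = (-1319806 + 851632) - 2784937 = -468174 - 2784937 = -3253111)
R(m) = -60*I*√2 (R(m) = ((√2*√(-1))*6)*(-10) = ((√2*I)*6)*(-10) = ((I*√2)*6)*(-10) = (6*I*√2)*(-10) = -60*I*√2)
R(s(S(1)))/Q = -60*I*√2/(-3253111) = -60*I*√2*(-1/3253111) = 60*I*√2/3253111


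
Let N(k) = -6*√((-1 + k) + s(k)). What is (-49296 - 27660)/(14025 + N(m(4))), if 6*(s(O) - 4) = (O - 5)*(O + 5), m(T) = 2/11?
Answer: -14510695100/2644531099 - 282172*I*√474/2644531099 ≈ -5.4871 - 0.002323*I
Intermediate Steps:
m(T) = 2/11 (m(T) = 2*(1/11) = 2/11)
s(O) = 4 + (-5 + O)*(5 + O)/6 (s(O) = 4 + ((O - 5)*(O + 5))/6 = 4 + ((-5 + O)*(5 + O))/6 = 4 + (-5 + O)*(5 + O)/6)
N(k) = -6*√(-7/6 + k + k²/6) (N(k) = -6*√((-1 + k) + (-⅙ + k²/6)) = -6*√(-7/6 + k + k²/6))
(-49296 - 27660)/(14025 + N(m(4))) = (-49296 - 27660)/(14025 - √(-42 + 6*(2/11)² + 36*(2/11))) = -76956/(14025 - √(-42 + 6*(4/121) + 72/11)) = -76956/(14025 - √(-42 + 24/121 + 72/11)) = -76956/(14025 - √(-4266/121)) = -76956/(14025 - 3*I*√474/11)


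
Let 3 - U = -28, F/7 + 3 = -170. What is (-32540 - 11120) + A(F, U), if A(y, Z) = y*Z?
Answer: -81201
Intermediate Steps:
F = -1211 (F = -21 + 7*(-170) = -21 - 1190 = -1211)
U = 31 (U = 3 - 1*(-28) = 3 + 28 = 31)
A(y, Z) = Z*y
(-32540 - 11120) + A(F, U) = (-32540 - 11120) + 31*(-1211) = -43660 - 37541 = -81201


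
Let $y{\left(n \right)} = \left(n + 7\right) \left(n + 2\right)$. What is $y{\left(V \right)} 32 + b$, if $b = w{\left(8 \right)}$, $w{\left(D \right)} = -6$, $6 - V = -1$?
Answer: $4026$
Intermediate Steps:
$V = 7$ ($V = 6 - -1 = 6 + 1 = 7$)
$y{\left(n \right)} = \left(2 + n\right) \left(7 + n\right)$ ($y{\left(n \right)} = \left(7 + n\right) \left(2 + n\right) = \left(2 + n\right) \left(7 + n\right)$)
$b = -6$
$y{\left(V \right)} 32 + b = \left(14 + 7^{2} + 9 \cdot 7\right) 32 - 6 = \left(14 + 49 + 63\right) 32 - 6 = 126 \cdot 32 - 6 = 4032 - 6 = 4026$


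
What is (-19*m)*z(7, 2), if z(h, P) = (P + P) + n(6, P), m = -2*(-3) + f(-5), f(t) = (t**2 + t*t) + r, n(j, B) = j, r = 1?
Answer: -10830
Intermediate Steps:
f(t) = 1 + 2*t**2 (f(t) = (t**2 + t*t) + 1 = (t**2 + t**2) + 1 = 2*t**2 + 1 = 1 + 2*t**2)
m = 57 (m = -2*(-3) + (1 + 2*(-5)**2) = 6 + (1 + 2*25) = 6 + (1 + 50) = 6 + 51 = 57)
z(h, P) = 6 + 2*P (z(h, P) = (P + P) + 6 = 2*P + 6 = 6 + 2*P)
(-19*m)*z(7, 2) = (-19*57)*(6 + 2*2) = -1083*(6 + 4) = -1083*10 = -10830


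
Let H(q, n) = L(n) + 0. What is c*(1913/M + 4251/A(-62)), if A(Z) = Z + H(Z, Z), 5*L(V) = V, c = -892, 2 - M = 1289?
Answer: 2086300361/39897 ≈ 52292.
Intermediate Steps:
M = -1287 (M = 2 - 1*1289 = 2 - 1289 = -1287)
L(V) = V/5
H(q, n) = n/5 (H(q, n) = n/5 + 0 = n/5)
A(Z) = 6*Z/5 (A(Z) = Z + Z/5 = 6*Z/5)
c*(1913/M + 4251/A(-62)) = -892*(1913/(-1287) + 4251/(((6/5)*(-62)))) = -892*(1913*(-1/1287) + 4251/(-372/5)) = -892*(-1913/1287 + 4251*(-5/372)) = -892*(-1913/1287 - 7085/124) = -892*(-9355607/159588) = 2086300361/39897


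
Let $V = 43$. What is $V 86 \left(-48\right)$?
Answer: $-177504$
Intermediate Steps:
$V 86 \left(-48\right) = 43 \cdot 86 \left(-48\right) = 3698 \left(-48\right) = -177504$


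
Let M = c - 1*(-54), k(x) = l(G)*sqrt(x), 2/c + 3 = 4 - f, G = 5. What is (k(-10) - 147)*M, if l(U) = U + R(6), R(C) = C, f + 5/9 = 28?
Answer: -134757/17 + 70587*I*sqrt(10)/119 ≈ -7926.9 + 1875.8*I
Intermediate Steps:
f = 247/9 (f = -5/9 + 28 = 247/9 ≈ 27.444)
c = -9/119 (c = 2/(-3 + (4 - 1*247/9)) = 2/(-3 + (4 - 247/9)) = 2/(-3 - 211/9) = 2/(-238/9) = 2*(-9/238) = -9/119 ≈ -0.075630)
l(U) = 6 + U (l(U) = U + 6 = 6 + U)
k(x) = 11*sqrt(x) (k(x) = (6 + 5)*sqrt(x) = 11*sqrt(x))
M = 6417/119 (M = -9/119 - 1*(-54) = -9/119 + 54 = 6417/119 ≈ 53.924)
(k(-10) - 147)*M = (11*sqrt(-10) - 147)*(6417/119) = (11*(I*sqrt(10)) - 147)*(6417/119) = (11*I*sqrt(10) - 147)*(6417/119) = (-147 + 11*I*sqrt(10))*(6417/119) = -134757/17 + 70587*I*sqrt(10)/119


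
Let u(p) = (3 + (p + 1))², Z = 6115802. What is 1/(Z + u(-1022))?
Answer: 1/7152126 ≈ 1.3982e-7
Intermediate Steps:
u(p) = (4 + p)² (u(p) = (3 + (1 + p))² = (4 + p)²)
1/(Z + u(-1022)) = 1/(6115802 + (4 - 1022)²) = 1/(6115802 + (-1018)²) = 1/(6115802 + 1036324) = 1/7152126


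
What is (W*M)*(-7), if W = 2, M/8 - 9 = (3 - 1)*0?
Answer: -1008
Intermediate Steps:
M = 72 (M = 72 + 8*((3 - 1)*0) = 72 + 8*(2*0) = 72 + 8*0 = 72 + 0 = 72)
(W*M)*(-7) = (2*72)*(-7) = 144*(-7) = -1008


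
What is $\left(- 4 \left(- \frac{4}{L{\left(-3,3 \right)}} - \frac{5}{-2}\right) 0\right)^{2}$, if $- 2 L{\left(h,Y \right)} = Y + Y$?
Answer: $0$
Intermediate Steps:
$L{\left(h,Y \right)} = - Y$ ($L{\left(h,Y \right)} = - \frac{Y + Y}{2} = - \frac{2 Y}{2} = - Y$)
$\left(- 4 \left(- \frac{4}{L{\left(-3,3 \right)}} - \frac{5}{-2}\right) 0\right)^{2} = \left(- 4 \left(- \frac{4}{\left(-1\right) 3} - \frac{5}{-2}\right) 0\right)^{2} = \left(- 4 \left(- \frac{4}{-3} - - \frac{5}{2}\right) 0\right)^{2} = \left(- 4 \left(\left(-4\right) \left(- \frac{1}{3}\right) + \frac{5}{2}\right) 0\right)^{2} = \left(- 4 \left(\frac{4}{3} + \frac{5}{2}\right) 0\right)^{2} = \left(\left(-4\right) \frac{23}{6} \cdot 0\right)^{2} = \left(\left(- \frac{46}{3}\right) 0\right)^{2} = 0^{2} = 0$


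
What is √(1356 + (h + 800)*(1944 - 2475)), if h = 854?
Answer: I*√876918 ≈ 936.44*I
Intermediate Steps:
√(1356 + (h + 800)*(1944 - 2475)) = √(1356 + (854 + 800)*(1944 - 2475)) = √(1356 + 1654*(-531)) = √(1356 - 878274) = √(-876918) = I*√876918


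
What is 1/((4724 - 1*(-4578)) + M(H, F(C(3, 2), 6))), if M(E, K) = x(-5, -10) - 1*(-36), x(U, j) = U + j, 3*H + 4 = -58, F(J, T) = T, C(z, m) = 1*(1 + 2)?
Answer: 1/9323 ≈ 0.00010726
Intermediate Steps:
C(z, m) = 3 (C(z, m) = 1*3 = 3)
H = -62/3 (H = -4/3 + (⅓)*(-58) = -4/3 - 58/3 = -62/3 ≈ -20.667)
M(E, K) = 21 (M(E, K) = (-5 - 10) - 1*(-36) = -15 + 36 = 21)
1/((4724 - 1*(-4578)) + M(H, F(C(3, 2), 6))) = 1/((4724 - 1*(-4578)) + 21) = 1/((4724 + 4578) + 21) = 1/(9302 + 21) = 1/9323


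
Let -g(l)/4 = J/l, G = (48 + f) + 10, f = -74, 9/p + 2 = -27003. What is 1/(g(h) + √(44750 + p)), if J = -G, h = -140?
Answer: -3024560/296074683889 + 245*√32634833375705/296074683889 ≈ 0.0047170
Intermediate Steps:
p = -9/27005 (p = 9/(-2 - 27003) = 9/(-27005) = 9*(-1/27005) = -9/27005 ≈ -0.00033327)
G = -16 (G = (48 - 74) + 10 = -26 + 10 = -16)
J = 16 (J = -1*(-16) = 16)
g(l) = -64/l
1/(g(h) + √(44750 + p)) = 1/(-64/(-140) + √(44750 - 9/27005)) = 1/(-64*(-1/140) + √(1208473741/27005)) = 1/(16/35 + √32634833375705/27005)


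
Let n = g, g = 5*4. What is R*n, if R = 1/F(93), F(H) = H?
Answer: 20/93 ≈ 0.21505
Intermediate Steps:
R = 1/93 ≈ 0.010753
g = 20
n = 20
R*n = (1/93)*20 = 20/93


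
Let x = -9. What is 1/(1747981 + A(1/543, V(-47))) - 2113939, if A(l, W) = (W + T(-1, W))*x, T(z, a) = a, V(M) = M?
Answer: -3696913599552/1748827 ≈ -2.1139e+6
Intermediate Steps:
A(l, W) = -18*W (A(l, W) = (W + W)*(-9) = (2*W)*(-9) = -18*W)
1/(1747981 + A(1/543, V(-47))) - 2113939 = 1/(1747981 - 18*(-47)) - 2113939 = 1/(1747981 + 846) - 2113939 = 1/1748827 - 2113939 = -3696913599552/1748827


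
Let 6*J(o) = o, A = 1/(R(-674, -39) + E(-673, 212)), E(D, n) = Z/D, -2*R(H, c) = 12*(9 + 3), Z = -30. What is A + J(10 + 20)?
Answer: 241457/48426 ≈ 4.9861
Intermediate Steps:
R(H, c) = -72 (R(H, c) = -6*(9 + 3) = -6*12 = -1/2*144 = -72)
E(D, n) = -30/D
A = -673/48426 (A = 1/(-72 - 30/(-673)) = 1/(-72 - 30*(-1/673)) = 1/(-72 + 30/673) = 1/(-48426/673) = -673/48426 ≈ -0.013897)
J(o) = o/6
A + J(10 + 20) = -673/48426 + (10 + 20)/6 = -673/48426 + (1/6)*30 = -673/48426 + 5 = 241457/48426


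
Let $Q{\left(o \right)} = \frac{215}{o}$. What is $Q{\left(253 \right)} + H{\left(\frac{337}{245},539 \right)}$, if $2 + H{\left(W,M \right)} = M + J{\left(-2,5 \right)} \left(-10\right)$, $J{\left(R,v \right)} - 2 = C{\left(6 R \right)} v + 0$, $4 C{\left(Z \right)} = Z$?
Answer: $\frac{168966}{253} \approx 667.85$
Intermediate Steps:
$C{\left(Z \right)} = \frac{Z}{4}$
$J{\left(R,v \right)} = 2 + \frac{3 R v}{2}$ ($J{\left(R,v \right)} = 2 + \left(\frac{6 R}{4} v + 0\right) = 2 + \left(\frac{3 R}{2} v + 0\right) = 2 + \left(\frac{3 R v}{2} + 0\right) = 2 + \frac{3 R v}{2}$)
$H{\left(W,M \right)} = 128 + M$ ($H{\left(W,M \right)} = -2 + \left(M + \left(2 + \frac{3}{2} \left(-2\right) 5\right) \left(-10\right)\right) = -2 + \left(M + \left(2 - 15\right) \left(-10\right)\right) = -2 + \left(M - -130\right) = -2 + \left(M + 130\right) = -2 + \left(130 + M\right) = 128 + M$)
$Q{\left(253 \right)} + H{\left(\frac{337}{245},539 \right)} = \frac{215}{253} + \left(128 + 539\right) = 215 \cdot \frac{1}{253} + 667 = \frac{215}{253} + 667 = \frac{168966}{253}$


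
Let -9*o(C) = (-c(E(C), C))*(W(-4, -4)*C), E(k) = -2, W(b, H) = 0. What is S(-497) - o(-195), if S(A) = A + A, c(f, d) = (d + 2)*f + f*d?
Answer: -994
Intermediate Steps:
c(f, d) = d*f + f*(2 + d) (c(f, d) = (2 + d)*f + d*f = f*(2 + d) + d*f = d*f + f*(2 + d))
o(C) = 0 (o(C) = -(-2*(-2)*(1 + C))*0*C/9 = -(-(-4 - 4*C))*0/9 = -(4 + 4*C)*0/9 = -⅑*0 = 0)
S(A) = 2*A
S(-497) - o(-195) = 2*(-497) - 1*0 = -994 + 0 = -994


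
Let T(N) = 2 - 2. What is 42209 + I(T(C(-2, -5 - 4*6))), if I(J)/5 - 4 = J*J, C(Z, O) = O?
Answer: 42229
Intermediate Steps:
T(N) = 0
I(J) = 20 + 5*J**2 (I(J) = 20 + 5*(J*J) = 20 + 5*J**2)
42209 + I(T(C(-2, -5 - 4*6))) = 42209 + (20 + 5*0**2) = 42209 + (20 + 5*0) = 42209 + (20 + 0) = 42209 + 20 = 42229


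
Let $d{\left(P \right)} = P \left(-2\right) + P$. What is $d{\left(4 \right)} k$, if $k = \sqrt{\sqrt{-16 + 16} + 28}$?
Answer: $- 8 \sqrt{7} \approx -21.166$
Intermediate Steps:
$k = 2 \sqrt{7}$ ($k = \sqrt{\sqrt{0} + 28} = \sqrt{0 + 28} = \sqrt{28} = 2 \sqrt{7} \approx 5.2915$)
$d{\left(P \right)} = - P$ ($d{\left(P \right)} = - 2 P + P = - P$)
$d{\left(4 \right)} k = \left(-1\right) 4 \cdot 2 \sqrt{7} = - 4 \cdot 2 \sqrt{7} = - 8 \sqrt{7}$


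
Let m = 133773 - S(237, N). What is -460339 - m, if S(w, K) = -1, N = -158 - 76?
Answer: -594113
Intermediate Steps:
N = -234
m = 133774 (m = 133773 - 1*(-1) = 133773 + 1 = 133774)
-460339 - m = -460339 - 1*133774 = -460339 - 133774 = -594113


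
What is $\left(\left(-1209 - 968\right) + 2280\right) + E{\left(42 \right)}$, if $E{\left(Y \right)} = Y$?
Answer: $145$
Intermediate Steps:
$\left(\left(-1209 - 968\right) + 2280\right) + E{\left(42 \right)} = \left(\left(-1209 - 968\right) + 2280\right) + 42 = \left(-2177 + 2280\right) + 42 = 103 + 42 = 145$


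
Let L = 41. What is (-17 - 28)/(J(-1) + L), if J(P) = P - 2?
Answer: -45/38 ≈ -1.1842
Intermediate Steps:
J(P) = -2 + P
(-17 - 28)/(J(-1) + L) = (-17 - 28)/((-2 - 1) + 41) = -45/(-3 + 41) = -45/38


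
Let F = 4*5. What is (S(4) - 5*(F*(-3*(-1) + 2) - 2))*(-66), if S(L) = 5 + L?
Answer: 31746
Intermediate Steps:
F = 20
(S(4) - 5*(F*(-3*(-1) + 2) - 2))*(-66) = ((5 + 4) - 5*(20*(-3*(-1) + 2) - 2))*(-66) = (9 - 5*(20*(3 + 2) - 2))*(-66) = (9 - 5*(20*5 - 2))*(-66) = (9 - 5*(100 - 2))*(-66) = (9 - 5*98)*(-66) = (9 - 490)*(-66) = -481*(-66) = 31746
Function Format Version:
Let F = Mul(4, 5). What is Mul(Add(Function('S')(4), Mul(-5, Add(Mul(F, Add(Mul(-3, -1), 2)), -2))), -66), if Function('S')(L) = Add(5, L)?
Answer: 31746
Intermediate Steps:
F = 20
Mul(Add(Function('S')(4), Mul(-5, Add(Mul(F, Add(Mul(-3, -1), 2)), -2))), -66) = Mul(Add(Add(5, 4), Mul(-5, Add(Mul(20, Add(Mul(-3, -1), 2)), -2))), -66) = Mul(Add(9, Mul(-5, Add(Mul(20, Add(3, 2)), -2))), -66) = Mul(Add(9, Mul(-5, Add(Mul(20, 5), -2))), -66) = Mul(Add(9, Mul(-5, Add(100, -2))), -66) = Mul(Add(9, Mul(-5, 98)), -66) = Mul(Add(9, -490), -66) = Mul(-481, -66) = 31746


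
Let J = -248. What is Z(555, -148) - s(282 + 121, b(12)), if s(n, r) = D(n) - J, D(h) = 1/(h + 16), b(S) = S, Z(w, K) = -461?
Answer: -297072/419 ≈ -709.00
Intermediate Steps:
D(h) = 1/(16 + h)
s(n, r) = 248 + 1/(16 + n) (s(n, r) = 1/(16 + n) - 1*(-248) = 1/(16 + n) + 248 = 248 + 1/(16 + n))
Z(555, -148) - s(282 + 121, b(12)) = -461 - (3969 + 248*(282 + 121))/(16 + (282 + 121)) = -461 - (3969 + 248*403)/(16 + 403) = -461 - (3969 + 99944)/419 = -461 - 103913/419 = -297072/419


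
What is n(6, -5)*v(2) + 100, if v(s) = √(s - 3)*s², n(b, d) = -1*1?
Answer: 100 - 4*I ≈ 100.0 - 4.0*I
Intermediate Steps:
n(b, d) = -1
v(s) = s²*√(-3 + s) (v(s) = √(-3 + s)*s² = s²*√(-3 + s))
n(6, -5)*v(2) + 100 = -2²*√(-3 + 2) + 100 = -4*√(-1) + 100 = -4*I + 100 = 100 - 4*I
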